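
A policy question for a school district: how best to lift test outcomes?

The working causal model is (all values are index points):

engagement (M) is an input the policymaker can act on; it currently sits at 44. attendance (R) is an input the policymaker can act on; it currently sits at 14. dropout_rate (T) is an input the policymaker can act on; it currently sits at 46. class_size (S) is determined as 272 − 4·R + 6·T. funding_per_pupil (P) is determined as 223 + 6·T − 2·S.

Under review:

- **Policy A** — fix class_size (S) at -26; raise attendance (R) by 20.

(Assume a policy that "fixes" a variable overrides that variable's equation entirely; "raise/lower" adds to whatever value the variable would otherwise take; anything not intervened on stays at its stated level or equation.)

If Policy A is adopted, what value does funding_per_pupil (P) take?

551

Policy A (S := -26, R + 20):
  R = 14 + 20 = 34
  T = 46
  S = -26
  P = 223 + 6·46 − 2·(-26) = 551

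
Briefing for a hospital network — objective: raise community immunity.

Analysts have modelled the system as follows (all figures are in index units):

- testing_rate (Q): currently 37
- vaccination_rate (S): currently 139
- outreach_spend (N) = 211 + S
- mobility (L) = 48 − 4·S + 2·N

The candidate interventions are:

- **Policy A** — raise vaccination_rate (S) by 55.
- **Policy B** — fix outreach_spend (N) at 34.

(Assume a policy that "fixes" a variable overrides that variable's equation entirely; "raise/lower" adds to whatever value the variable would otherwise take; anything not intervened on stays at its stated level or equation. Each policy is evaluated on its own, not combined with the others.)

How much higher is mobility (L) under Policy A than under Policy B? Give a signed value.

522

Policy A (S + 55):
  S = 139 + 55 = 194
  N = 211 + 194 = 405
  L = 48 − 4·194 + 2·405 = 82
Policy B (N := 34):
  S = 139
  N = 34
  L = 48 − 4·139 + 2·34 = -440
L: 82 − (-440) = 522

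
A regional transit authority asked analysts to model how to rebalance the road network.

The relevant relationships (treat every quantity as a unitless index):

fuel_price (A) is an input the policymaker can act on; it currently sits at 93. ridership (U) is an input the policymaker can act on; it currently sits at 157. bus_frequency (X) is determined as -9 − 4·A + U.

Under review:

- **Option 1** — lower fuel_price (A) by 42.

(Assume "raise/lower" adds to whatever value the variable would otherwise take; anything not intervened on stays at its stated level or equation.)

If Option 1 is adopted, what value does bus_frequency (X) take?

-56

Option 1 (A − 42):
  A = 93 − 42 = 51
  U = 157
  X = -9 − 4·51 + 157 = -56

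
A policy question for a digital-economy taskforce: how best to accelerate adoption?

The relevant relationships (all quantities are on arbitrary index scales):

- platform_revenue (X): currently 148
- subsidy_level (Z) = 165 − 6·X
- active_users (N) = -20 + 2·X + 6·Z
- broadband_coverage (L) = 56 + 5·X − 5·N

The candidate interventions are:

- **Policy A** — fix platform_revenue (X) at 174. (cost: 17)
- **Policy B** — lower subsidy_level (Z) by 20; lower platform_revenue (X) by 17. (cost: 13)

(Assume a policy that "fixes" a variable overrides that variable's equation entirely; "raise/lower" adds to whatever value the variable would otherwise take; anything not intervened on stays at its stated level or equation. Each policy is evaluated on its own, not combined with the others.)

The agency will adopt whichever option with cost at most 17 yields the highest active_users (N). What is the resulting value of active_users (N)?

Policy A (X := 174):
  X = 174
  Z = 165 − 6·174 = -879
  N = -20 + 2·174 + 6·(-879) = -4946
Policy B (Z − 20, X − 17):
  X = 148 − 17 = 131
  Z = 165 − 6·131 (−20 from intervention) = -641
  N = -20 + 2·131 + 6·(-641) = -3604
Comparing — Policy A: N=-4946, Policy B: N=-3604. Highest is -3604 (Policy B).

-3604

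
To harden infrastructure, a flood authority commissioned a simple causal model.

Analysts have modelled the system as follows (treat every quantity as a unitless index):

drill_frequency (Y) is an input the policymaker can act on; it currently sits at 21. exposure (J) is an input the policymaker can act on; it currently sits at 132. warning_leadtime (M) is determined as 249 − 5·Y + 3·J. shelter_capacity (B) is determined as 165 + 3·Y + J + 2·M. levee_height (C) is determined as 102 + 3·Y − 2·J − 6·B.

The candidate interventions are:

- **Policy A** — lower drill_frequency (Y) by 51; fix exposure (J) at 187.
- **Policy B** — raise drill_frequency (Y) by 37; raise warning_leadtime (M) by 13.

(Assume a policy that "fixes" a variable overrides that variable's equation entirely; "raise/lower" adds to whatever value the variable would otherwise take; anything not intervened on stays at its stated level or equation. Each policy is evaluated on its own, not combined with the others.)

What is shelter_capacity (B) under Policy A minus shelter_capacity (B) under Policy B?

975

Policy A (Y − 51, J := 187):
  Y = 21 − 51 = -30
  J = 187
  M = 249 − 5·(-30) + 3·187 = 960
  B = 165 + 3·(-30) + 187 + 2·960 = 2182
Policy B (Y + 37, M + 13):
  Y = 21 + 37 = 58
  J = 132
  M = 249 − 5·58 + 3·132 (+13 from intervention) = 368
  B = 165 + 3·58 + 132 + 2·368 = 1207
B: 2182 − 1207 = 975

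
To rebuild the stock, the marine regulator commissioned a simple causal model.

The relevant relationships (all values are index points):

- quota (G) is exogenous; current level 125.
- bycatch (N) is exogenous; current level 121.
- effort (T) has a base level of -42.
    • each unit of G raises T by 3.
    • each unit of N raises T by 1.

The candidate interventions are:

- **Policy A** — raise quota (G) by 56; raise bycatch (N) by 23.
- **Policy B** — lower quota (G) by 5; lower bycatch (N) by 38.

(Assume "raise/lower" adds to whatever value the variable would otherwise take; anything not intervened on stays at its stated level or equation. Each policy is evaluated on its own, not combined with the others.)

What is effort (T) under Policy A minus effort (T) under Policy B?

244

Policy A (G + 56, N + 23):
  G = 125 + 56 = 181
  N = 121 + 23 = 144
  T = -42 + 3·181 + 144 = 645
Policy B (G − 5, N − 38):
  G = 125 − 5 = 120
  N = 121 − 38 = 83
  T = -42 + 3·120 + 83 = 401
T: 645 − 401 = 244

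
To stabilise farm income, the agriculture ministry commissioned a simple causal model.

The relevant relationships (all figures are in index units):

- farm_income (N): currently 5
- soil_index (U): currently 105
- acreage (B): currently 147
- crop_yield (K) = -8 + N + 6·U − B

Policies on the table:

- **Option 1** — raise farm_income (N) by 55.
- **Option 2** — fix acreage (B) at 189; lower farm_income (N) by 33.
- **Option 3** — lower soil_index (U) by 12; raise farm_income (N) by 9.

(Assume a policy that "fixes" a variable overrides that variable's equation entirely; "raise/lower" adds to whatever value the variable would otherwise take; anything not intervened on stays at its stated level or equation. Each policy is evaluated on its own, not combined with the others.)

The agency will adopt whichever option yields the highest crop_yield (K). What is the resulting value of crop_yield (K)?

535

Option 1 (N + 55):
  N = 5 + 55 = 60
  U = 105
  B = 147
  K = -8 + 60 + 6·105 − 147 = 535
Option 2 (B := 189, N − 33):
  N = 5 − 33 = -28
  U = 105
  B = 189
  K = -8 + (-28) + 6·105 − 189 = 405
Option 3 (U − 12, N + 9):
  N = 5 + 9 = 14
  U = 105 − 12 = 93
  B = 147
  K = -8 + 14 + 6·93 − 147 = 417
Comparing — Option 1: K=535, Option 2: K=405, Option 3: K=417. Highest is 535 (Option 1).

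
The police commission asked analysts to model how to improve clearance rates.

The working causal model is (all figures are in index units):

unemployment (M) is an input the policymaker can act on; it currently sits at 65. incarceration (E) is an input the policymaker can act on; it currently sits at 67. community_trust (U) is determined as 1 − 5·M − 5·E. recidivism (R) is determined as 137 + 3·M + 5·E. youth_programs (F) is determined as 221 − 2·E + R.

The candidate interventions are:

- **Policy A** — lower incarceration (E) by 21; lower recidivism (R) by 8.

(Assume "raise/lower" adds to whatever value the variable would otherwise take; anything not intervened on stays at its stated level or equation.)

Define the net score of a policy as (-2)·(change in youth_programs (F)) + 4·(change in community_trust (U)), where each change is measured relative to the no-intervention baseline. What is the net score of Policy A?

562

Baseline:
  M = 65
  E = 67
  U = 1 − 5·65 − 5·67 = -659
  R = 137 + 3·65 + 5·67 = 667
  F = 221 − 2·67 + 667 = 754
Policy A (E − 21, R − 8):
  M = 65
  E = 67 − 21 = 46
  U = 1 − 5·65 − 5·46 = -554
  R = 137 + 3·65 + 5·46 (−8 from intervention) = 554
  F = 221 − 2·46 + 554 = 683
ΔF = 683 − 754 = -71; ΔU = -554 − (-659) = 105
Score = (-2)·(-71) + 4·105 = 562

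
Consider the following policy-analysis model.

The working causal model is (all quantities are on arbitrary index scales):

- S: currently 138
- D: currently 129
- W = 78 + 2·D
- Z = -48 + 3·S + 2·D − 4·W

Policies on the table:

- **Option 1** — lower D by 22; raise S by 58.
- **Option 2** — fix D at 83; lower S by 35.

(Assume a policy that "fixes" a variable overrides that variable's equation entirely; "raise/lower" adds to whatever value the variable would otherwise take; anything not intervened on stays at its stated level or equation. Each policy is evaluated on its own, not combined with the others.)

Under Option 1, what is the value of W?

Option 1 (D − 22, S + 58):
  D = 129 − 22 = 107
  W = 78 + 2·107 = 292

292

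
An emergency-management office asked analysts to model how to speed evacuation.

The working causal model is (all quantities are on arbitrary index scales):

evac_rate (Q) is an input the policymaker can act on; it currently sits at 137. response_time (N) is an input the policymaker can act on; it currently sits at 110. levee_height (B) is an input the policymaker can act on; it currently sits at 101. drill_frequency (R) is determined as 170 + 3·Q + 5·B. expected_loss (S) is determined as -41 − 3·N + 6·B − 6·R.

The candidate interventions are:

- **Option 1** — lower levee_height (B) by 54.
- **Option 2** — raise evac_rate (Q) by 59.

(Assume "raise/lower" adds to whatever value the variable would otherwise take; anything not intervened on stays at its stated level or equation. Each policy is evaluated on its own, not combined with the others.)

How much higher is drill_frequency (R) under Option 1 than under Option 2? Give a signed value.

Option 1 (B − 54):
  Q = 137
  B = 101 − 54 = 47
  R = 170 + 3·137 + 5·47 = 816
Option 2 (Q + 59):
  Q = 137 + 59 = 196
  B = 101
  R = 170 + 3·196 + 5·101 = 1263
R: 816 − 1263 = -447

-447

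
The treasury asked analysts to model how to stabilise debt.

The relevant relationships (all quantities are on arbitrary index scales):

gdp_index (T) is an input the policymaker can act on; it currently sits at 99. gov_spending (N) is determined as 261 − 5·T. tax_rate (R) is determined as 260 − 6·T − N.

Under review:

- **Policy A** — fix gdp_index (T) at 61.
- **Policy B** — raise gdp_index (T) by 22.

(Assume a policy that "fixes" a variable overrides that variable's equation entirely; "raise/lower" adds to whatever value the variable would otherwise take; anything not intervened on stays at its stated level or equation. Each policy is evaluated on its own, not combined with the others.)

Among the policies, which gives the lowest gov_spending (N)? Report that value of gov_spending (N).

-344

Policy A (T := 61):
  T = 61
  N = 261 − 5·61 = -44
Policy B (T + 22):
  T = 99 + 22 = 121
  N = 261 − 5·121 = -344
Comparing — Policy A: N=-44, Policy B: N=-344. Lowest is -344 (Policy B).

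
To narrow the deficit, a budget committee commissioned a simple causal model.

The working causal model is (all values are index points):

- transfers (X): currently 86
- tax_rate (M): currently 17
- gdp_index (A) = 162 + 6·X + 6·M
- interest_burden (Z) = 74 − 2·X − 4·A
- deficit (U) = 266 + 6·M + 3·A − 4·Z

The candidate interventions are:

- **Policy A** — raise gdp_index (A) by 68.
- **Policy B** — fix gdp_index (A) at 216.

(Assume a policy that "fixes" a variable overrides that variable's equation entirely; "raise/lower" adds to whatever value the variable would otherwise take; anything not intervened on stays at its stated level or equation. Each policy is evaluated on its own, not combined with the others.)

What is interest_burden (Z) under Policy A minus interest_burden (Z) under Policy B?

-2528

Policy A (A + 68):
  X = 86
  M = 17
  A = 162 + 6·86 + 6·17 (+68 from intervention) = 848
  Z = 74 − 2·86 − 4·848 = -3490
Policy B (A := 216):
  X = 86
  M = 17
  A = 216
  Z = 74 − 2·86 − 4·216 = -962
Z: -3490 − (-962) = -2528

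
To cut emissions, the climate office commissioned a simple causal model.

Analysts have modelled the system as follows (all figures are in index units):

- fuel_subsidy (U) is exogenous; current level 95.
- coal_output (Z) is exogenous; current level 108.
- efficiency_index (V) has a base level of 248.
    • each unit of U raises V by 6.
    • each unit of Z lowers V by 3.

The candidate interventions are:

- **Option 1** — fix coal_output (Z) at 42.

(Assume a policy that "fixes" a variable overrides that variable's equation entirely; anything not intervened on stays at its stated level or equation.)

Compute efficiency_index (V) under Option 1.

692

Option 1 (Z := 42):
  U = 95
  Z = 42
  V = 248 + 6·95 − 3·42 = 692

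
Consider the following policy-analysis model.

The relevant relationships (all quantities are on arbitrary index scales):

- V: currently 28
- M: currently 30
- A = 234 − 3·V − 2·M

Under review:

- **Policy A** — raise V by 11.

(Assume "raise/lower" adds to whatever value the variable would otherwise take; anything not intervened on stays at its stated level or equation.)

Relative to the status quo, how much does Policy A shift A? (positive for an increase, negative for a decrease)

Baseline:
  V = 28
  M = 30
  A = 234 − 3·28 − 2·30 = 90
Policy A (V + 11):
  V = 28 + 11 = 39
  M = 30
  A = 234 − 3·39 − 2·30 = 57
Change in A: 57 − 90 = -33

-33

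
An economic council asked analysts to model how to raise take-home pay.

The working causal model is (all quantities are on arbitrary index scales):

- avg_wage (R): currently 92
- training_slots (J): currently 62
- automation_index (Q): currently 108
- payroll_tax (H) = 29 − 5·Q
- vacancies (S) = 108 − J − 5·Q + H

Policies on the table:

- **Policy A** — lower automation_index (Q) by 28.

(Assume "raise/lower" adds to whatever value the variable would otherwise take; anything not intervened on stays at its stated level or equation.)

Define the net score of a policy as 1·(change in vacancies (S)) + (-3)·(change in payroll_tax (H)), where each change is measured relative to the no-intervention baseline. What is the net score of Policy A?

-140

Baseline:
  J = 62
  Q = 108
  H = 29 − 5·108 = -511
  S = 108 − 62 − 5·108 + (-511) = -1005
Policy A (Q − 28):
  J = 62
  Q = 108 − 28 = 80
  H = 29 − 5·80 = -371
  S = 108 − 62 − 5·80 + (-371) = -725
ΔS = -725 − (-1005) = 280; ΔH = -371 − (-511) = 140
Score = 1·280 + (-3)·140 = -140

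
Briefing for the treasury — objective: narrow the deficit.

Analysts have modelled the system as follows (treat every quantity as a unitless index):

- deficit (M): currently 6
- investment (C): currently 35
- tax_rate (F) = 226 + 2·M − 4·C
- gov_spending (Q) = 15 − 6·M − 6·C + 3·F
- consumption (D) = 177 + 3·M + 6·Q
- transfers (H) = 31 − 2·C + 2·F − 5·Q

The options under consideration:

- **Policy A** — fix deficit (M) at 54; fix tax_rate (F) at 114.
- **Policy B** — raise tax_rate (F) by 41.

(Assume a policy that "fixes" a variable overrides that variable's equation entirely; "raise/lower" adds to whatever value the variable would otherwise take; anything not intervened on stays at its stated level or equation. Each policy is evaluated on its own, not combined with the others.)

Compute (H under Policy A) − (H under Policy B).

Policy A (M := 54, F := 114):
  M = 54
  C = 35
  F = 114
  Q = 15 − 6·54 − 6·35 + 3·114 = -177
  H = 31 − 2·35 + 2·114 − 5·(-177) = 1074
Policy B (F + 41):
  M = 6
  C = 35
  F = 226 + 2·6 − 4·35 (+41 from intervention) = 139
  Q = 15 − 6·6 − 6·35 + 3·139 = 186
  H = 31 − 2·35 + 2·139 − 5·186 = -691
H: 1074 − (-691) = 1765

1765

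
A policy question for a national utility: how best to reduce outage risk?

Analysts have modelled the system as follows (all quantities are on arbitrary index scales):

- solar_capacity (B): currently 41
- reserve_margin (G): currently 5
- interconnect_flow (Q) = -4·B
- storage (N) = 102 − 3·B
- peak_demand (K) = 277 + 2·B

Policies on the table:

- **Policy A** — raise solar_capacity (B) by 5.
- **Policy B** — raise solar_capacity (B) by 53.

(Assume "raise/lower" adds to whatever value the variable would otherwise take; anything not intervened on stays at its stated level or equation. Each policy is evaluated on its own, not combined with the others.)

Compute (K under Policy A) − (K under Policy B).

-96

Policy A (B + 5):
  B = 41 + 5 = 46
  K = 277 + 2·46 = 369
Policy B (B + 53):
  B = 41 + 53 = 94
  K = 277 + 2·94 = 465
K: 369 − 465 = -96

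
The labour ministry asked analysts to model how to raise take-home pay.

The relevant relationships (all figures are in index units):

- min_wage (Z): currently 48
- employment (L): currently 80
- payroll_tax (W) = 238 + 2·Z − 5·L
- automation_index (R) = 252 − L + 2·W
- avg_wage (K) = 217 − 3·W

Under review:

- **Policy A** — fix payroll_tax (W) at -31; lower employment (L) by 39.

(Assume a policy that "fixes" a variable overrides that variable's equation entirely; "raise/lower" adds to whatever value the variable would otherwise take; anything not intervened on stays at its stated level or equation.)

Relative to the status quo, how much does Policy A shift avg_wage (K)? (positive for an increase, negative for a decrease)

Baseline:
  Z = 48
  L = 80
  W = 238 + 2·48 − 5·80 = -66
  K = 217 − 3·(-66) = 415
Policy A (W := -31, L − 39):
  Z = 48
  L = 80 − 39 = 41
  W = -31
  K = 217 − 3·(-31) = 310
Change in K: 310 − 415 = -105

-105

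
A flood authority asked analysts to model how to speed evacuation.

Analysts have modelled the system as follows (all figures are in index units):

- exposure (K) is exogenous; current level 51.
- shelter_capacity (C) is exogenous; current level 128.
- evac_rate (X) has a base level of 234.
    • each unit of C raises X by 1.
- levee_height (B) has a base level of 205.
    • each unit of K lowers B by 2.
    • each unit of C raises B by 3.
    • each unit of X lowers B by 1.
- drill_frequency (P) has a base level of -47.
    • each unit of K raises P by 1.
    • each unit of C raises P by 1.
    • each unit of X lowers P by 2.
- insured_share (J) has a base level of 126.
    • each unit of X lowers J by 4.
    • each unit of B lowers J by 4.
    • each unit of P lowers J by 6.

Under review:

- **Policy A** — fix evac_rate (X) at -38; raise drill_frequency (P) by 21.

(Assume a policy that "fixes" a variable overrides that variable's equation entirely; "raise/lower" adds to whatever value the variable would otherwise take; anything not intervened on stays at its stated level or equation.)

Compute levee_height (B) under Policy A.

525

Policy A (X := -38, P + 21):
  K = 51
  C = 128
  X = -38
  B = 205 − 2·51 + 3·128 − (-38) = 525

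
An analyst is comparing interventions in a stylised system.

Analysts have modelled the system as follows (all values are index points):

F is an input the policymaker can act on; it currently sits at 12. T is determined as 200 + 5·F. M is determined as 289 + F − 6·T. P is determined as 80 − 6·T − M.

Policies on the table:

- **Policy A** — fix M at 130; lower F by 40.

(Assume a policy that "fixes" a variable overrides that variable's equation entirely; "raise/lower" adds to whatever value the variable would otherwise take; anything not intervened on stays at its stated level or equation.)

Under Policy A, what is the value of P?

Policy A (M := 130, F − 40):
  F = 12 − 40 = -28
  T = 200 + 5·(-28) = 60
  M = 130
  P = 80 − 6·60 − 130 = -410

-410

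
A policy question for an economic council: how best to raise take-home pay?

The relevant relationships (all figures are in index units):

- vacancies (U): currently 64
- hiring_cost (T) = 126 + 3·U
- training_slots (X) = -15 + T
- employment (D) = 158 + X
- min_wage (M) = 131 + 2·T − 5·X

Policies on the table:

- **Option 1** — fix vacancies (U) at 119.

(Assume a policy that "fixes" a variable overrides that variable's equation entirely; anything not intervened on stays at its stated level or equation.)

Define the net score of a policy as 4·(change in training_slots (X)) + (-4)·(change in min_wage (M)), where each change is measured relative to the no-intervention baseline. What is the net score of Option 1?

2640

Baseline:
  U = 64
  T = 126 + 3·64 = 318
  X = -15 + 318 = 303
  M = 131 + 2·318 − 5·303 = -748
Option 1 (U := 119):
  U = 119
  T = 126 + 3·119 = 483
  X = -15 + 483 = 468
  M = 131 + 2·483 − 5·468 = -1243
ΔX = 468 − 303 = 165; ΔM = -1243 − (-748) = -495
Score = 4·165 + (-4)·(-495) = 2640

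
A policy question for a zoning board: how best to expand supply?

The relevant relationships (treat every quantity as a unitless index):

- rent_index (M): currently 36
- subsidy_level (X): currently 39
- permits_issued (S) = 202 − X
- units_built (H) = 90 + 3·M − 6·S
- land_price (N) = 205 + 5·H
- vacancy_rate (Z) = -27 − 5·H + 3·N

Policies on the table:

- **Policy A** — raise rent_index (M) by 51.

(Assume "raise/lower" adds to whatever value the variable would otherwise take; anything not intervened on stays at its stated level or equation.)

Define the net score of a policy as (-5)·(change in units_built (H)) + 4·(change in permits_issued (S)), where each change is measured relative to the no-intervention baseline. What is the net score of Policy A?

Baseline:
  M = 36
  X = 39
  S = 202 − 39 = 163
  H = 90 + 3·36 − 6·163 = -780
Policy A (M + 51):
  M = 36 + 51 = 87
  X = 39
  S = 202 − 39 = 163
  H = 90 + 3·87 − 6·163 = -627
ΔH = -627 − (-780) = 153; ΔS = 163 − 163 = 0
Score = (-5)·153 + 4·0 = -765

-765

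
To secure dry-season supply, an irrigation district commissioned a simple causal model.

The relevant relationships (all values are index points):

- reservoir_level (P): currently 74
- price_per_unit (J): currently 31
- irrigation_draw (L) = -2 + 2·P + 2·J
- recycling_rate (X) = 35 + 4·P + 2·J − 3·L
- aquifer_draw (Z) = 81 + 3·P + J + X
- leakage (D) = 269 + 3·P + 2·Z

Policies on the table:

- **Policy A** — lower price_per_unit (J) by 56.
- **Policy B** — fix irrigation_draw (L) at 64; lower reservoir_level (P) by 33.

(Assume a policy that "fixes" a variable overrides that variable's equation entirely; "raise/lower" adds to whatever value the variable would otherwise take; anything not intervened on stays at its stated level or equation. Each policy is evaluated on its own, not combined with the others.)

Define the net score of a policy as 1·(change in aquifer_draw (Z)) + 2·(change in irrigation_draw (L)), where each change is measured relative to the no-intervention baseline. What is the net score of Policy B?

-87

Baseline:
  P = 74
  J = 31
  L = -2 + 2·74 + 2·31 = 208
  X = 35 + 4·74 + 2·31 − 3·208 = -231
  Z = 81 + 3·74 + 31 + (-231) = 103
Policy B (L := 64, P − 33):
  P = 74 − 33 = 41
  J = 31
  L = 64
  X = 35 + 4·41 + 2·31 − 3·64 = 69
  Z = 81 + 3·41 + 31 + 69 = 304
ΔZ = 304 − 103 = 201; ΔL = 64 − 208 = -144
Score = 1·201 + 2·(-144) = -87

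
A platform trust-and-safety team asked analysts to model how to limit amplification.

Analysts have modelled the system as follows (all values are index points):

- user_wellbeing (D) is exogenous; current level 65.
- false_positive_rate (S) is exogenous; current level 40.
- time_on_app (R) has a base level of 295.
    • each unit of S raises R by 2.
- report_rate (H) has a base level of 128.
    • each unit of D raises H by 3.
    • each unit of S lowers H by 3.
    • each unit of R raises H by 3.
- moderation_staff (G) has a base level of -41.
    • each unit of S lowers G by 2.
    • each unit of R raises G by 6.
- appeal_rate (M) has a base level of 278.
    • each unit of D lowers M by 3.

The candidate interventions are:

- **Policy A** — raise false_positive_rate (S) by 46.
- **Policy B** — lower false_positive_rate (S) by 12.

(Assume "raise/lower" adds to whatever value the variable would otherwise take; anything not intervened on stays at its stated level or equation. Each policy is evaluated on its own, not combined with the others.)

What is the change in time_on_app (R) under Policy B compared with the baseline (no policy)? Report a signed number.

-24

Baseline:
  S = 40
  R = 295 + 2·40 = 375
Policy B (S − 12):
  S = 40 − 12 = 28
  R = 295 + 2·28 = 351
Change in R: 351 − 375 = -24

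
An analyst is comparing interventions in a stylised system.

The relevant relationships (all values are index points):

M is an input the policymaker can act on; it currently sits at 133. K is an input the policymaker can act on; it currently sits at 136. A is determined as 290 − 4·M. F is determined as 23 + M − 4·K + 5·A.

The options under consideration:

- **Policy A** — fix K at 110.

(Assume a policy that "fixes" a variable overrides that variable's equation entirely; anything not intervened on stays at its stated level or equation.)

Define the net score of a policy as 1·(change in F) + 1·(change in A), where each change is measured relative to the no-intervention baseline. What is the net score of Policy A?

Baseline:
  M = 133
  K = 136
  A = 290 − 4·133 = -242
  F = 23 + 133 − 4·136 + 5·(-242) = -1598
Policy A (K := 110):
  M = 133
  K = 110
  A = 290 − 4·133 = -242
  F = 23 + 133 − 4·110 + 5·(-242) = -1494
ΔF = -1494 − (-1598) = 104; ΔA = -242 − (-242) = 0
Score = 1·104 + 1·0 = 104

104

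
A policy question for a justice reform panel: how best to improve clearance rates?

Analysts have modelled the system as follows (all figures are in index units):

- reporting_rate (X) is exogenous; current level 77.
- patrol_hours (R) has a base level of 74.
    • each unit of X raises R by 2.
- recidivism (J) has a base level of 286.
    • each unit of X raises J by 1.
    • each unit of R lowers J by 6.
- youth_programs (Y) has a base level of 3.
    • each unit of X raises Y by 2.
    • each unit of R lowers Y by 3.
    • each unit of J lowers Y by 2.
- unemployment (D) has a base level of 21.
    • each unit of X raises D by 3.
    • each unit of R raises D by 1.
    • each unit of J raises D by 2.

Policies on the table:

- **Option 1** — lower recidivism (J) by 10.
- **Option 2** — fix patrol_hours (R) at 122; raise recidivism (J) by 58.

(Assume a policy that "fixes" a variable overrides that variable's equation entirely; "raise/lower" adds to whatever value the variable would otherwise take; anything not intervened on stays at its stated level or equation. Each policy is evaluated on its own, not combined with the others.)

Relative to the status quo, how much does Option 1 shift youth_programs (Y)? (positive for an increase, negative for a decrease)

20

Baseline:
  X = 77
  R = 74 + 2·77 = 228
  J = 286 + 77 − 6·228 = -1005
  Y = 3 + 2·77 − 3·228 − 2·(-1005) = 1483
Option 1 (J − 10):
  X = 77
  R = 74 + 2·77 = 228
  J = 286 + 77 − 6·228 (−10 from intervention) = -1015
  Y = 3 + 2·77 − 3·228 − 2·(-1015) = 1503
Change in Y: 1503 − 1483 = 20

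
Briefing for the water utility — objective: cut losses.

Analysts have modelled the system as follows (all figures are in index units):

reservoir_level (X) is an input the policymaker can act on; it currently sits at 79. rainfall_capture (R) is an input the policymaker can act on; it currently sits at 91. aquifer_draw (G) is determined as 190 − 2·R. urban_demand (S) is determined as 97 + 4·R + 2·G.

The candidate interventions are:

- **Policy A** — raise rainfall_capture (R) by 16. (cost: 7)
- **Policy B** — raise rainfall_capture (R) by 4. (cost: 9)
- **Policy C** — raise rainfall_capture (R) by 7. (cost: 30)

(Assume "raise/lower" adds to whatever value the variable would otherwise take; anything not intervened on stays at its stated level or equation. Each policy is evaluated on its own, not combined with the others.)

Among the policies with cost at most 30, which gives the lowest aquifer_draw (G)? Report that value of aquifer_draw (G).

Policy A (R + 16):
  R = 91 + 16 = 107
  G = 190 − 2·107 = -24
Policy B (R + 4):
  R = 91 + 4 = 95
  G = 190 − 2·95 = 0
Policy C (R + 7):
  R = 91 + 7 = 98
  G = 190 − 2·98 = -6
Comparing — Policy A: G=-24, Policy B: G=0, Policy C: G=-6. Lowest is -24 (Policy A).

-24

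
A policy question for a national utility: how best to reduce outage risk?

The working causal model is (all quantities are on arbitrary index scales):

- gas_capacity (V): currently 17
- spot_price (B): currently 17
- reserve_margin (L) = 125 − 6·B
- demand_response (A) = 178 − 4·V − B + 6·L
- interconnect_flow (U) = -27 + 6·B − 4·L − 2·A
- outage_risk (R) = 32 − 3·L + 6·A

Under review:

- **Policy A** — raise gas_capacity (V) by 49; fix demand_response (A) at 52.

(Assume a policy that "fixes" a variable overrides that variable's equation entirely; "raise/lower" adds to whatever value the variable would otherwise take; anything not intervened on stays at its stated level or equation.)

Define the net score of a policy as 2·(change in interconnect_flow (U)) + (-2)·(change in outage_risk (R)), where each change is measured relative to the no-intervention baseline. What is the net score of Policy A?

Baseline:
  V = 17
  B = 17
  L = 125 − 6·17 = 23
  A = 178 − 4·17 − 17 + 6·23 = 231
  U = -27 + 6·17 − 4·23 − 2·231 = -479
  R = 32 − 3·23 + 6·231 = 1349
Policy A (V + 49, A := 52):
  V = 17 + 49 = 66
  B = 17
  L = 125 − 6·17 = 23
  A = 52
  U = -27 + 6·17 − 4·23 − 2·52 = -121
  R = 32 − 3·23 + 6·52 = 275
ΔU = -121 − (-479) = 358; ΔR = 275 − 1349 = -1074
Score = 2·358 + (-2)·(-1074) = 2864

2864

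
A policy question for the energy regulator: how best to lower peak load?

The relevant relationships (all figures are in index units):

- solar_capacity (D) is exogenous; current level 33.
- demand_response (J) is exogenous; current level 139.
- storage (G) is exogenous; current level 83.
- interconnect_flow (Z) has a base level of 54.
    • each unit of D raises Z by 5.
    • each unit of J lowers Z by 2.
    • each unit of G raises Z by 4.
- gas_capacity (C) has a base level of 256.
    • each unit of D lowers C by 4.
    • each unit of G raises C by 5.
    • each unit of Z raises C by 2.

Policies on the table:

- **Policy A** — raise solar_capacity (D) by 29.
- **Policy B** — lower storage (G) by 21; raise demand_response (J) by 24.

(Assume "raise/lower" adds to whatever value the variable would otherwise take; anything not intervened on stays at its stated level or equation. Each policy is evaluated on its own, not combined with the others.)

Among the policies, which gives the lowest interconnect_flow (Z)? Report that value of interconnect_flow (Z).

141

Policy A (D + 29):
  D = 33 + 29 = 62
  J = 139
  G = 83
  Z = 54 + 5·62 − 2·139 + 4·83 = 418
Policy B (G − 21, J + 24):
  D = 33
  J = 139 + 24 = 163
  G = 83 − 21 = 62
  Z = 54 + 5·33 − 2·163 + 4·62 = 141
Comparing — Policy A: Z=418, Policy B: Z=141. Lowest is 141 (Policy B).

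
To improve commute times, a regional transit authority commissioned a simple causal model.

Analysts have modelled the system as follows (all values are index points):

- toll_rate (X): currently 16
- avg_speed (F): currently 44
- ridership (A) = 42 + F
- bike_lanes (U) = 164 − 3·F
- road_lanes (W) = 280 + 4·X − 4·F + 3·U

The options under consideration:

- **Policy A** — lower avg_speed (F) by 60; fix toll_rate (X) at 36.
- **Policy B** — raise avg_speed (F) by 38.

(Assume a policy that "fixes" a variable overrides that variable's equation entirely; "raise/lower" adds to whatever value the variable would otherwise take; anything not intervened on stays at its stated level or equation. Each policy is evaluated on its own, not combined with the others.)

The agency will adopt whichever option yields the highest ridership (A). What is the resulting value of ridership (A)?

124

Policy A (F − 60, X := 36):
  F = 44 − 60 = -16
  A = 42 + (-16) = 26
Policy B (F + 38):
  F = 44 + 38 = 82
  A = 42 + 82 = 124
Comparing — Policy A: A=26, Policy B: A=124. Highest is 124 (Policy B).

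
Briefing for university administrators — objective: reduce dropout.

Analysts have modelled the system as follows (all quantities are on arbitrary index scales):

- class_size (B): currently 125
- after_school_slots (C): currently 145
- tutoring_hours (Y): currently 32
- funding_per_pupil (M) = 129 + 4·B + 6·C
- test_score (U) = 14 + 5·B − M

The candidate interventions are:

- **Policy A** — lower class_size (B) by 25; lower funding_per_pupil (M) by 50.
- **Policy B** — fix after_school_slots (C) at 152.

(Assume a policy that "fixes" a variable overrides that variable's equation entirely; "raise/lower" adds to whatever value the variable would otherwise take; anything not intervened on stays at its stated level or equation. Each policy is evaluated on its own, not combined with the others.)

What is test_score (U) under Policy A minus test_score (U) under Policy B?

67

Policy A (B − 25, M − 50):
  B = 125 − 25 = 100
  C = 145
  M = 129 + 4·100 + 6·145 (−50 from intervention) = 1349
  U = 14 + 5·100 − 1349 = -835
Policy B (C := 152):
  B = 125
  C = 152
  M = 129 + 4·125 + 6·152 = 1541
  U = 14 + 5·125 − 1541 = -902
U: -835 − (-902) = 67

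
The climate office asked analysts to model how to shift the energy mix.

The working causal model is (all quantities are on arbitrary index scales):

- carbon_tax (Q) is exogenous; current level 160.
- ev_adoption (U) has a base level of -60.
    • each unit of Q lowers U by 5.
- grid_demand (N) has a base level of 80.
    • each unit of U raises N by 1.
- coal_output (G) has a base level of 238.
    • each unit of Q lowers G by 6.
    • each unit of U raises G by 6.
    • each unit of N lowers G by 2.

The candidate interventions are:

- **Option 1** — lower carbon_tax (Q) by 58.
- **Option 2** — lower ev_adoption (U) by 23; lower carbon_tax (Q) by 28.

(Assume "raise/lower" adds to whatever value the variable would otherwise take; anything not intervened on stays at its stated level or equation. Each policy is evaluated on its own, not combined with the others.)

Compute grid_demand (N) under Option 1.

Option 1 (Q − 58):
  Q = 160 − 58 = 102
  U = -60 − 5·102 = -570
  N = 80 + (-570) = -490

-490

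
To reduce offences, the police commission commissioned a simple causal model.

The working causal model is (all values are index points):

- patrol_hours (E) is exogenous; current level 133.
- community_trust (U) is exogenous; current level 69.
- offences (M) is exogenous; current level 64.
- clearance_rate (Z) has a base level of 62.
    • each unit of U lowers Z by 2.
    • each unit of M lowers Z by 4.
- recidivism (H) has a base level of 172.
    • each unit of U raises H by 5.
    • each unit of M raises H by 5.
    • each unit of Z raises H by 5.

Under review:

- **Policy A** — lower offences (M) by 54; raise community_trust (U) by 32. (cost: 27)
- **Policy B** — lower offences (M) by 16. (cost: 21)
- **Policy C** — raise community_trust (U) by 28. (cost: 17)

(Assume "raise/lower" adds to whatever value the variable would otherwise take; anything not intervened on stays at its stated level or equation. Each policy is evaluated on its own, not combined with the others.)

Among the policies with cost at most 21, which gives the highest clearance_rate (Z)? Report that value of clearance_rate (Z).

Policy B (M − 16):
  U = 69
  M = 64 − 16 = 48
  Z = 62 − 2·69 − 4·48 = -268
Policy C (U + 28):
  U = 69 + 28 = 97
  M = 64
  Z = 62 − 2·97 − 4·64 = -388
Comparing — Policy B: Z=-268, Policy C: Z=-388. Highest is -268 (Policy B).

-268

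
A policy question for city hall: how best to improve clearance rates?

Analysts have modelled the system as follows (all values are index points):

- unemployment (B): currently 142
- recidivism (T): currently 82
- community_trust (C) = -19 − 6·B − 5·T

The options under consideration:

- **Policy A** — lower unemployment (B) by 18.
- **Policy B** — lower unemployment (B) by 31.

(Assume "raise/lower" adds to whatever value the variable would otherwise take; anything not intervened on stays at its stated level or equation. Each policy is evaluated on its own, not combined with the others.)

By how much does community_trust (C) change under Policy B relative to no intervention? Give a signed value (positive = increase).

186

Baseline:
  B = 142
  T = 82
  C = -19 − 6·142 − 5·82 = -1281
Policy B (B − 31):
  B = 142 − 31 = 111
  T = 82
  C = -19 − 6·111 − 5·82 = -1095
Change in C: -1095 − (-1281) = 186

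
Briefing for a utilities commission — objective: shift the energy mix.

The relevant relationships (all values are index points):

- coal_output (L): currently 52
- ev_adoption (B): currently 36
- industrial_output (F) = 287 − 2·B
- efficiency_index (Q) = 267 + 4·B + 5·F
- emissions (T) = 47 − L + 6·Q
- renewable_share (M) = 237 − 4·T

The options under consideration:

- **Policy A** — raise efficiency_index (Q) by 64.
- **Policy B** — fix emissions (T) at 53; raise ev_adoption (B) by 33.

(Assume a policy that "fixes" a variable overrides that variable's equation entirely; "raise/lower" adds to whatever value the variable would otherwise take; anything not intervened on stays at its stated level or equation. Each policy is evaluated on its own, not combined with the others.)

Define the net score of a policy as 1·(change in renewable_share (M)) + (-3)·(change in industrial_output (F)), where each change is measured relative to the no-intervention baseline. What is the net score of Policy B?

35630

Baseline:
  L = 52
  B = 36
  F = 287 − 2·36 = 215
  Q = 267 + 4·36 + 5·215 = 1486
  T = 47 − 52 + 6·1486 = 8911
  M = 237 − 4·8911 = -35407
Policy B (T := 53, B + 33):
  L = 52
  B = 36 + 33 = 69
  F = 287 − 2·69 = 149
  Q = 267 + 4·69 + 5·149 = 1288
  T = 53
  M = 237 − 4·53 = 25
ΔM = 25 − (-35407) = 35432; ΔF = 149 − 215 = -66
Score = 1·35432 + (-3)·(-66) = 35630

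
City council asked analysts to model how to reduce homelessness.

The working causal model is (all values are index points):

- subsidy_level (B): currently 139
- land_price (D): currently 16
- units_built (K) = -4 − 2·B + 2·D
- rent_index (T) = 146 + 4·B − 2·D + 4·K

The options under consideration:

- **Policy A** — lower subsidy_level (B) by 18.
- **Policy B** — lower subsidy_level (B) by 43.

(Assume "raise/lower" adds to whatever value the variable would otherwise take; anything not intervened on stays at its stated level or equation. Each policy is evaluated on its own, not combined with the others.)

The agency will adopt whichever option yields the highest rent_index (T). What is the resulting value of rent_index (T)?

-158

Policy A (B − 18):
  B = 139 − 18 = 121
  D = 16
  K = -4 − 2·121 + 2·16 = -214
  T = 146 + 4·121 − 2·16 + 4·(-214) = -258
Policy B (B − 43):
  B = 139 − 43 = 96
  D = 16
  K = -4 − 2·96 + 2·16 = -164
  T = 146 + 4·96 − 2·16 + 4·(-164) = -158
Comparing — Policy A: T=-258, Policy B: T=-158. Highest is -158 (Policy B).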